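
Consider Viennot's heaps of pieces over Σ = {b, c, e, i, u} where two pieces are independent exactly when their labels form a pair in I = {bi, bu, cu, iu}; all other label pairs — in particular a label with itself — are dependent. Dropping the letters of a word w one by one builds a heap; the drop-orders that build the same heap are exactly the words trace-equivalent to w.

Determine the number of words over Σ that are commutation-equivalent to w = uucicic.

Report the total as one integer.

piece 0:u — minimal
piece 1:u rests on {0:u}
piece 2:c — minimal
piece 3:i rests on {2:c}
piece 4:c rests on {3:i}
piece 5:i rests on {4:c}
piece 6:c rests on {5:i}
minimal pieces: {0:u, 2:c}
ways to finish when only these pieces remain (= sum over removing one remaining piece with nothing left below it):
  1 left: {1}→1  {6}→1
  2 left: {0,1}→1  {1,6}→2  {5,6}→1
  3 left: {0,1,6}→3  {1,5,6}→3  {4,5,6}→1
  4 left: {0,1,5,6}→6  {1,4,5,6}→4  {3,4,5,6}→1
  5 left: {0,1,4,5,6}→10  {1,3,4,5,6}→5  {2,3,4,5,6}→1
  placing 0:u first → 6 extensions
  placing 2:c first → 15 extensions
total linear extensions = 21

21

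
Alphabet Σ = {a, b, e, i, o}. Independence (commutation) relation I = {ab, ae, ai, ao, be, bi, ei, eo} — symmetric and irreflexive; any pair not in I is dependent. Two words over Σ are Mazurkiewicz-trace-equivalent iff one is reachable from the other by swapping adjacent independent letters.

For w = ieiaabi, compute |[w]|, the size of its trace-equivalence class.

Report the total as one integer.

420

piece 0:i — minimal
piece 1:e — minimal
piece 2:i rests on {0:i}
piece 3:a — minimal
piece 4:a rests on {3:a}
piece 5:b — minimal
piece 6:i rests on {2:i}
minimal pieces: {0:i, 1:e, 3:a, 5:b}
ways to finish when only these pieces remain (= sum over removing one remaining piece with nothing left below it):
  1 left: {1}→1  {4}→1  {5}→1  {6}→1
  2 left: {1,4}→2  {1,5}→2  {1,6}→2  {2,6}→1  {3,4}→1  {4,5}→2  {4,6}→2  {5,6}→2
  3 left: {0,2,6}→1  {1,2,6}→3  {1,3,4}→3  {1,4,5}→6  {1,4,6}→6  {1,5,6}→6  {2,4,6}→3  {2,5,6}→3  {3,4,5}→3  {3,4,6}→3  {4,5,6}→6
  4 left: {0,1,2,6}→4  {0,2,4,6}→4  {0,2,5,6}→4  {1,2,4,6}→12  {1,2,5,6}→12  {1,3,4,5}→12  {1,3,4,6}→12  {1,4,5,6}→24  {2,3,4,6}→6  {2,4,5,6}→12  {3,4,5,6}→12
  5 left: {0,1,2,4,6}→20  {0,1,2,5,6}→20  {0,2,3,4,6}→10  {0,2,4,5,6}→20  {1,2,3,4,6}→30  {1,2,4,5,6}→60  {1,3,4,5,6}→60  {2,3,4,5,6}→30
  placing 0:i first → 180 extensions
  placing 1:e first → 60 extensions
  placing 3:a first → 120 extensions
  placing 5:b first → 60 extensions
total linear extensions = 420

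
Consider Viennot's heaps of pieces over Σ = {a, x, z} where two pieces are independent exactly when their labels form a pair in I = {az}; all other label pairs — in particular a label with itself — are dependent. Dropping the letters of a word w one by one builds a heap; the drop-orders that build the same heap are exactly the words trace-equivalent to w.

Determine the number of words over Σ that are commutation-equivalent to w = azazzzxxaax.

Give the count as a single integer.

15

drop 0:a onto floor
drop 1:z onto floor
drop 2:a onto {0:a}
drop 3:z onto {1:z}
drop 4:z onto {3:z}
drop 5:z onto {4:z}
drop 6:x onto {2:a, 5:z}
drop 7:x onto {6:x}
drop 8:a onto {7:x}
drop 9:a onto {8:a}
drop 10:x onto {9:a}
ground layer = {0:a, 1:z}
drop-orders for the pieces not yet dropped (sum over which currently-grounded one goes next):
  1 to go: {10} 1
  2 to go: {9,10} 1
  3 to go: {8,9,10} 1
  4 to go: {7,8,9,10} 1
  5 to go: {6,7,8,9,10} 1
  6 to go: {2,6,7,8,9,10} 1  {5,6,7,8,9,10} 1
  7 to go: {0,2,6,7,8,9,10} 1  {2,5,6,7,8,9,10} 2  {4,5,6,7,8,9,10} 1
  8 to go: {0,2,5,6,7,8,9,10} 3  {2,4,5,6,7,8,9,10} 3  {3,4,5,6,7,8,9,10} 1
  9 to go: {0,2,4,5,6,7,8,9,10} 6  {1,3,4,5,6,7,8,9,10} 1  {2,3,4,5,6,7,8,9,10} 4
  if 0:a drops first: 5 orders
  if 1:z drops first: 10 orders
heap linearizations: 15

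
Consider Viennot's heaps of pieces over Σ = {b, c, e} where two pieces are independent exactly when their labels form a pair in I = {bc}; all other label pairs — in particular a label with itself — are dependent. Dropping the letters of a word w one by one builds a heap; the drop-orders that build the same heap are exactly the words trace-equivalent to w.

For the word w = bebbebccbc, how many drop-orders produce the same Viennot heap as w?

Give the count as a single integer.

drop 0:b onto floor
drop 1:e onto {0:b}
drop 2:b onto {1:e}
drop 3:b onto {2:b}
drop 4:e onto {3:b}
drop 5:b onto {4:e}
drop 6:c onto {4:e}
drop 7:c onto {6:c}
drop 8:b onto {5:b}
drop 9:c onto {7:c}
ground layer = {0:b}
drop-orders for the pieces not yet dropped (sum over which currently-grounded one goes next):
  1 to go: {8} 1  {9} 1
  2 to go: {5,8} 1  {7,9} 1  {8,9} 2
  3 to go: {5,8,9} 3  {6,7,9} 1  {7,8,9} 3
  4 to go: {5,7,8,9} 6  {6,7,8,9} 4
  5 to go: {5,6,7,8,9} 10
  6 to go: {4,5,6,7,8,9} 10
  7 to go: {3,4,5,6,7,8,9} 10
  8 to go: {2,3,4,5,6,7,8,9} 10
  if 0:b drops first: 10 orders

10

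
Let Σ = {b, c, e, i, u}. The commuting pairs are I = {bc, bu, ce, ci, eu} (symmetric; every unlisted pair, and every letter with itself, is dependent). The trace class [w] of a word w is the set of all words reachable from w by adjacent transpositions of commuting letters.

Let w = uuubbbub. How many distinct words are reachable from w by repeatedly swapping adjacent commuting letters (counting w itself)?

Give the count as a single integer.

70

0(u) covers ∅
1(u) covers 0:u
2(u) covers 1:u
3(b) covers ∅
4(b) covers 3:b
5(b) covers 4:b
6(u) covers 2:u
7(b) covers 5:b
floor of heap: 0:u, 3:b
completions by unplaced set U, small U first (add the entries for U minus each lowest piece of U):
  |U|=1: {6}:1  {7}:1
  |U|=2: {2,6}:1  {5,7}:1  {6,7}:2
  |U|=3: {1,2,6}:1  {2,6,7}:3  {4,5,7}:1  {5,6,7}:3
  |U|=4: {0,1,2,6}:1  {1,2,6,7}:4  {2,5,6,7}:6  {3,4,5,7}:1  {4,5,6,7}:4
  |U|=5: {0,1,2,6,7}:5  {1,2,5,6,7}:10  {2,4,5,6,7}:10  {3,4,5,6,7}:5
  |U|=6: {0,1,2,5,6,7}:15  {1,2,4,5,6,7}:20  {2,3,4,5,6,7}:15
  start at 0(u): 35
  start at 3(b): 35
sum over floor = 70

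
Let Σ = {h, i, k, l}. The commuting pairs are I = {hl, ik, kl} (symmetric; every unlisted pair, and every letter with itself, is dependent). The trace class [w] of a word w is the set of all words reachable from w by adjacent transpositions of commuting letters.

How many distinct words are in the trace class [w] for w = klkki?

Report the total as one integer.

piece 0:k — minimal
piece 1:l — minimal
piece 2:k rests on {0:k}
piece 3:k rests on {2:k}
piece 4:i rests on {1:l}
minimal pieces: {0:k, 1:l}
ways to finish when only these pieces remain (= sum over removing one remaining piece with nothing left below it):
  1 left: {3}→1  {4}→1
  2 left: {1,4}→1  {2,3}→1  {3,4}→2
  3 left: {0,2,3}→1  {1,3,4}→3  {2,3,4}→3
  placing 0:k first → 6 extensions
  placing 1:l first → 4 extensions
total linear extensions = 10

10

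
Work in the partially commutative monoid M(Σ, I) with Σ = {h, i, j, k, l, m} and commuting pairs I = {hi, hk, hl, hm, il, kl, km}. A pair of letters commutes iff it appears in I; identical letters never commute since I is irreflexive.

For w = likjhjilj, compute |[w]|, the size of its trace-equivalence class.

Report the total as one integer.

6

#0=l has no predecessor
#1=i has no predecessor
#2=k depends on [1:i]
#3=j depends on [0:l, 2:k]
#4=h depends on [3:j]
#5=j depends on [4:h]
#6=i depends on [5:j]
#7=l depends on [5:j]
#8=j depends on [6:i, 7:l]
sources: [0:l, 1:i]
N(rest) = Σ N(rest − s) over sources s of rest; N(one piece) = 1:
  size 1 → [8]=1
  size 2 → [6,8]=1  [7,8]=1
  size 3 → [6,7,8]=2
  size 4 → [5,6,7,8]=2
  size 5 → [4,5,6,7,8]=2
  size 6 → [3,4,5,6,7,8]=2
  size 7 → [0,3,4,5,6,7,8]=2  [2,3,4,5,6,7,8]=2
  first=0(l) contributes 2
  first=1(i) contributes 4
|[w]| = 6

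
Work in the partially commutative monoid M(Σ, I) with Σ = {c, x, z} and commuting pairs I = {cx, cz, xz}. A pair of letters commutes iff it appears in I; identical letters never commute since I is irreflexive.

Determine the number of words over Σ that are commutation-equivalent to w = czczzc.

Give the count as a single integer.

0(c) covers ∅
1(z) covers ∅
2(c) covers 0:c
3(z) covers 1:z
4(z) covers 3:z
5(c) covers 2:c
floor of heap: 0:c, 1:z
completions by unplaced set U, small U first (add the entries for U minus each lowest piece of U):
  |U|=1: {4}:1  {5}:1
  |U|=2: {2,5}:1  {3,4}:1  {4,5}:2
  |U|=3: {0,2,5}:1  {1,3,4}:1  {2,4,5}:3  {3,4,5}:3
  |U|=4: {0,2,4,5}:4  {1,3,4,5}:4  {2,3,4,5}:6
  start at 0(c): 10
  start at 1(z): 10
sum over floor = 20

20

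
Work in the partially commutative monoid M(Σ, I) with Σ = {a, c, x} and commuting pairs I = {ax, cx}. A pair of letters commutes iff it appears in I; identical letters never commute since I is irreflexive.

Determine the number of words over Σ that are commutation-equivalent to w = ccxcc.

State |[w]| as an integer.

piece 0:c — minimal
piece 1:c rests on {0:c}
piece 2:x — minimal
piece 3:c rests on {1:c}
piece 4:c rests on {3:c}
minimal pieces: {0:c, 2:x}
ways to finish when only these pieces remain (= sum over removing one remaining piece with nothing left below it):
  1 left: {2}→1  {4}→1
  2 left: {2,4}→2  {3,4}→1
  3 left: {1,3,4}→1  {2,3,4}→3
  placing 0:c first → 4 extensions
  placing 2:x first → 1 extensions
total linear extensions = 5

5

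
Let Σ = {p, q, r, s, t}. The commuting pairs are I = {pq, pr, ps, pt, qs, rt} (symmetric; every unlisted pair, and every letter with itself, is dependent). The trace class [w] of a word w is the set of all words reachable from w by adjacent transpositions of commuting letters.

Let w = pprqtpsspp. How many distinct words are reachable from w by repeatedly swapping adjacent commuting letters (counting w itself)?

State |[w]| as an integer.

252

#0=p has no predecessor
#1=p depends on [0:p]
#2=r has no predecessor
#3=q depends on [2:r]
#4=t depends on [3:q]
#5=p depends on [1:p]
#6=s depends on [4:t]
#7=s depends on [6:s]
#8=p depends on [5:p]
#9=p depends on [8:p]
sources: [0:p, 2:r]
N(rest) = Σ N(rest − s) over sources s of rest; N(one piece) = 1:
  size 1 → [7]=1  [9]=1
  size 2 → [6,7]=1  [7,9]=2  [8,9]=1
  size 3 → [4,6,7]=1  [5,8,9]=1  [6,7,9]=3  [7,8,9]=3
  size 4 → [1,5,8,9]=1  [3,4,6,7]=1  [4,6,7,9]=4  [5,7,8,9]=4  [6,7,8,9]=6
  size 5 → [0,1,5,8,9]=1  [1,5,7,8,9]=5  [2,3,4,6,7]=1  [3,4,6,7,9]=5  [4,6,7,8,9]=10  [5,6,7,8,9]=10
  size 6 → [0,1,5,7,8,9]=6  [1,5,6,7,8,9]=15  [2,3,4,6,7,9]=6  [3,4,6,7,8,9]=15  [4,5,6,7,8,9]=20
  size 7 → [0,1,5,6,7,8,9]=21  [1,4,5,6,7,8,9]=35  [2,3,4,6,7,8,9]=21  [3,4,5,6,7,8,9]=35
  size 8 → [0,1,4,5,6,7,8,9]=56  [1,3,4,5,6,7,8,9]=70  [2,3,4,5,6,7,8,9]=56
  first=0(p) contributes 126
  first=2(r) contributes 126
|[w]| = 252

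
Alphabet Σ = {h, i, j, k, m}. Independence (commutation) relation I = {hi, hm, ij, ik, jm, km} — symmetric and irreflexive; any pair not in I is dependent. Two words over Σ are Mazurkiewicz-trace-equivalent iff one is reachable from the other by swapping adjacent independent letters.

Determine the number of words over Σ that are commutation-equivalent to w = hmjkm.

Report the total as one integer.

drop 0:h onto floor
drop 1:m onto floor
drop 2:j onto {0:h}
drop 3:k onto {2:j}
drop 4:m onto {1:m}
ground layer = {0:h, 1:m}
drop-orders for the pieces not yet dropped (sum over which currently-grounded one goes next):
  1 to go: {3} 1  {4} 1
  2 to go: {1,4} 1  {2,3} 1  {3,4} 2
  3 to go: {0,2,3} 1  {1,3,4} 3  {2,3,4} 3
  if 0:h drops first: 6 orders
  if 1:m drops first: 4 orders
heap linearizations: 10

10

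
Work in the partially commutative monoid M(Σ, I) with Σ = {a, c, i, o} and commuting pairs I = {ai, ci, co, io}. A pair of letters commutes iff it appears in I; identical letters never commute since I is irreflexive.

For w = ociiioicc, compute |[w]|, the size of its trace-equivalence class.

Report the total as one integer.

piece 0:o — minimal
piece 1:c — minimal
piece 2:i — minimal
piece 3:i rests on {2:i}
piece 4:i rests on {3:i}
piece 5:o rests on {0:o}
piece 6:i rests on {4:i}
piece 7:c rests on {1:c}
piece 8:c rests on {7:c}
minimal pieces: {0:o, 1:c, 2:i}
ways to finish when only these pieces remain (= sum over removing one remaining piece with nothing left below it):
  1 left: {5}→1  {6}→1  {8}→1
  2 left: {0,5}→1  {4,6}→1  {5,6}→2  {5,8}→2  {6,8}→2  {7,8}→1
  3 left: {0,5,6}→3  {0,5,8}→3  {1,7,8}→1  {3,4,6}→1  {4,5,6}→3  {4,6,8}→3  {5,6,8}→6  {5,7,8}→3  {6,7,8}→3
  4 left: {0,4,5,6}→6  {0,5,6,8}→12  {0,5,7,8}→6  {1,5,7,8}→4  {1,6,7,8}→4  {2,3,4,6}→1  {3,4,5,6}→4  {3,4,6,8}→4  {4,5,6,8}→12  {4,6,7,8}→6  {5,6,7,8}→12
  5 left: {0,1,5,7,8}→10  {0,3,4,5,6}→10  {0,4,5,6,8}→30  {0,5,6,7,8}→30  {1,4,6,7,8}→10  {1,5,6,7,8}→20  {2,3,4,5,6}→5  {2,3,4,6,8}→5  {3,4,5,6,8}→20  {3,4,6,7,8}→10  {4,5,6,7,8}→30
  6 left: {0,1,5,6,7,8}→60  {0,2,3,4,5,6}→15  {0,3,4,5,6,8}→60  {0,4,5,6,7,8}→90  {1,3,4,6,7,8}→20  {1,4,5,6,7,8}→60  {2,3,4,5,6,8}→30  {2,3,4,6,7,8}→15  {3,4,5,6,7,8}→60
  7 left: {0,1,4,5,6,7,8}→210  {0,2,3,4,5,6,8}→105  {0,3,4,5,6,7,8}→210  {1,2,3,4,6,7,8}→35  {1,3,4,5,6,7,8}→140  {2,3,4,5,6,7,8}→105
  placing 0:o first → 280 extensions
  placing 1:c first → 420 extensions
  placing 2:i first → 560 extensions
total linear extensions = 1260

1260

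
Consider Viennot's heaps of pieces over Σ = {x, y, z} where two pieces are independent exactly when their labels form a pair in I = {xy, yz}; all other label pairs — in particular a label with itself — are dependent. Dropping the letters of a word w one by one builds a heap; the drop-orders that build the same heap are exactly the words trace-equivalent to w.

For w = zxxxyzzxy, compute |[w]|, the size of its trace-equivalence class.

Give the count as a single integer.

36

drop 0:z onto floor
drop 1:x onto {0:z}
drop 2:x onto {1:x}
drop 3:x onto {2:x}
drop 4:y onto floor
drop 5:z onto {3:x}
drop 6:z onto {5:z}
drop 7:x onto {6:z}
drop 8:y onto {4:y}
ground layer = {0:z, 4:y}
drop-orders for the pieces not yet dropped (sum over which currently-grounded one goes next):
  1 to go: {7} 1  {8} 1
  2 to go: {4,8} 1  {6,7} 1  {7,8} 2
  3 to go: {4,7,8} 3  {5,6,7} 1  {6,7,8} 3
  4 to go: {3,5,6,7} 1  {4,6,7,8} 6  {5,6,7,8} 4
  5 to go: {2,3,5,6,7} 1  {3,5,6,7,8} 5  {4,5,6,7,8} 10
  6 to go: {1,2,3,5,6,7} 1  {2,3,5,6,7,8} 6  {3,4,5,6,7,8} 15
  7 to go: {0,1,2,3,5,6,7} 1  {1,2,3,5,6,7,8} 7  {2,3,4,5,6,7,8} 21
  if 0:z drops first: 28 orders
  if 4:y drops first: 8 orders
heap linearizations: 36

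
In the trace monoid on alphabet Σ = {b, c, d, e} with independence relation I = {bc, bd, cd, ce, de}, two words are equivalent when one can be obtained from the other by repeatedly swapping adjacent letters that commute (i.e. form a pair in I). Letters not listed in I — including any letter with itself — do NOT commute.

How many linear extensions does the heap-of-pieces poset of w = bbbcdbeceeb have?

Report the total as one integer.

piece 0:b — minimal
piece 1:b rests on {0:b}
piece 2:b rests on {1:b}
piece 3:c — minimal
piece 4:d — minimal
piece 5:b rests on {2:b}
piece 6:e rests on {5:b}
piece 7:c rests on {3:c}
piece 8:e rests on {6:e}
piece 9:e rests on {8:e}
piece 10:b rests on {9:e}
minimal pieces: {0:b, 3:c, 4:d}
ways to finish when only these pieces remain (= sum over removing one remaining piece with nothing left below it):
  1 left: {4}→1  {7}→1  {10}→1
  2 left: {3,7}→1  {4,7}→2  {4,10}→2  {7,10}→2  {9,10}→1
  3 left: {3,4,7}→3  {3,7,10}→3  {4,7,10}→6  {4,9,10}→3  {7,9,10}→3  {8,9,10}→1
  4 left: {3,4,7,10}→12  {3,7,9,10}→6  {4,7,9,10}→12  {4,8,9,10}→4  {6,8,9,10}→1  {7,8,9,10}→4
  5 left: {3,4,7,9,10}→30  {3,7,8,9,10}→10  {4,6,8,9,10}→5  {4,7,8,9,10}→20  {5,6,8,9,10}→1  {6,7,8,9,10}→5
  6 left: {2,5,6,8,9,10}→1  {3,4,7,8,9,10}→60  {3,6,7,8,9,10}→15  {4,5,6,8,9,10}→6  {4,6,7,8,9,10}→30  {5,6,7,8,9,10}→6
  7 left: {1,2,5,6,8,9,10}→1  {2,4,5,6,8,9,10}→7  {2,5,6,7,8,9,10}→7  {3,4,6,7,8,9,10}→105  {3,5,6,7,8,9,10}→21  {4,5,6,7,8,9,10}→42
  8 left: {0,1,2,5,6,8,9,10}→1  {1,2,4,5,6,8,9,10}→8  {1,2,5,6,7,8,9,10}→8  {2,3,5,6,7,8,9,10}→28  {2,4,5,6,7,8,9,10}→56  {3,4,5,6,7,8,9,10}→168
  9 left: {0,1,2,4,5,6,8,9,10}→9  {0,1,2,5,6,7,8,9,10}→9  {1,2,3,5,6,7,8,9,10}→36  {1,2,4,5,6,7,8,9,10}→72  {2,3,4,5,6,7,8,9,10}→252
  placing 0:b first → 360 extensions
  placing 3:c first → 90 extensions
  placing 4:d first → 45 extensions
total linear extensions = 495

495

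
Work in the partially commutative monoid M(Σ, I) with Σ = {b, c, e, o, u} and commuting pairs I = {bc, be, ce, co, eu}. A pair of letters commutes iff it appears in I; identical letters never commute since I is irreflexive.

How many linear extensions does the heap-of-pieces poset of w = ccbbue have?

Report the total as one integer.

0(c) covers ∅
1(c) covers 0:c
2(b) covers ∅
3(b) covers 2:b
4(u) covers 1:c, 3:b
5(e) covers ∅
floor of heap: 0:c, 2:b, 5:e
completions by unplaced set U, small U first (add the entries for U minus each lowest piece of U):
  |U|=1: {4}:1  {5}:1
  |U|=2: {1,4}:1  {3,4}:1  {4,5}:2
  |U|=3: {0,1,4}:1  {1,3,4}:2  {1,4,5}:3  {2,3,4}:1  {3,4,5}:3
  |U|=4: {0,1,3,4}:3  {0,1,4,5}:4  {1,2,3,4}:3  {1,3,4,5}:8  {2,3,4,5}:4
  start at 0(c): 15
  start at 2(b): 15
  start at 5(e): 6
sum over floor = 36

36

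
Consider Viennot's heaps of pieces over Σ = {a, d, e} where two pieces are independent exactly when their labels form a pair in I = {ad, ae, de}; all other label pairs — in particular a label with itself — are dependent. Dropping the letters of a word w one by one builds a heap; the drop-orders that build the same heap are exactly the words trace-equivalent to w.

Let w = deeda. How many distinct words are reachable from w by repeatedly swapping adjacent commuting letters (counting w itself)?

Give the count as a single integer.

30

drop 0:d onto floor
drop 1:e onto floor
drop 2:e onto {1:e}
drop 3:d onto {0:d}
drop 4:a onto floor
ground layer = {0:d, 1:e, 4:a}
drop-orders for the pieces not yet dropped (sum over which currently-grounded one goes next):
  1 to go: {2} 1  {3} 1  {4} 1
  2 to go: {0,3} 1  {1,2} 1  {2,3} 2  {2,4} 2  {3,4} 2
  3 to go: {0,2,3} 3  {0,3,4} 3  {1,2,3} 3  {1,2,4} 3  {2,3,4} 6
  if 0:d drops first: 12 orders
  if 1:e drops first: 12 orders
  if 4:a drops first: 6 orders
heap linearizations: 30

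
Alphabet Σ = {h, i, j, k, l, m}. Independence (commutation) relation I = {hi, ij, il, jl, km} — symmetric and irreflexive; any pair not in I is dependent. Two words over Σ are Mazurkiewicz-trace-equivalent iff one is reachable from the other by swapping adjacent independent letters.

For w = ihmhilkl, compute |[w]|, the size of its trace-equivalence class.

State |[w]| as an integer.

0(i) covers ∅
1(h) covers ∅
2(m) covers 0:i, 1:h
3(h) covers 2:m
4(i) covers 2:m
5(l) covers 3:h
6(k) covers 4:i, 5:l
7(l) covers 6:k
floor of heap: 0:i, 1:h
completions by unplaced set U, small U first (add the entries for U minus each lowest piece of U):
  |U|=1: {7}:1
  |U|=2: {6,7}:1
  |U|=3: {4,6,7}:1  {5,6,7}:1
  |U|=4: {3,5,6,7}:1  {4,5,6,7}:2
  |U|=5: {3,4,5,6,7}:3
  |U|=6: {2,3,4,5,6,7}:3
  start at 0(i): 3
  start at 1(h): 3
sum over floor = 6

6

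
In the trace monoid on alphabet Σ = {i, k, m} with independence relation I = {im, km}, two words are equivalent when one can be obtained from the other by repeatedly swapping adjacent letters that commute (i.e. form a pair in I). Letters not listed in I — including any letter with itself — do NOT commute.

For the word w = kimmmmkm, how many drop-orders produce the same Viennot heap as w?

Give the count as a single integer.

56

drop 0:k onto floor
drop 1:i onto {0:k}
drop 2:m onto floor
drop 3:m onto {2:m}
drop 4:m onto {3:m}
drop 5:m onto {4:m}
drop 6:k onto {1:i}
drop 7:m onto {5:m}
ground layer = {0:k, 2:m}
drop-orders for the pieces not yet dropped (sum over which currently-grounded one goes next):
  1 to go: {6} 1  {7} 1
  2 to go: {1,6} 1  {5,7} 1  {6,7} 2
  3 to go: {0,1,6} 1  {1,6,7} 3  {4,5,7} 1  {5,6,7} 3
  4 to go: {0,1,6,7} 4  {1,5,6,7} 6  {3,4,5,7} 1  {4,5,6,7} 4
  5 to go: {0,1,5,6,7} 10  {1,4,5,6,7} 10  {2,3,4,5,7} 1  {3,4,5,6,7} 5
  6 to go: {0,1,4,5,6,7} 20  {1,3,4,5,6,7} 15  {2,3,4,5,6,7} 6
  if 0:k drops first: 21 orders
  if 2:m drops first: 35 orders
heap linearizations: 56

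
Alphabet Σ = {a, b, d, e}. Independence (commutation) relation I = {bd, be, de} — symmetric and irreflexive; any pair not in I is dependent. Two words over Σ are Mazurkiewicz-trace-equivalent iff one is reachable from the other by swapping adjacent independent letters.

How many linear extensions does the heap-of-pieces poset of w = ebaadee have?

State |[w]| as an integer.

drop 0:e onto floor
drop 1:b onto floor
drop 2:a onto {0:e, 1:b}
drop 3:a onto {2:a}
drop 4:d onto {3:a}
drop 5:e onto {3:a}
drop 6:e onto {5:e}
ground layer = {0:e, 1:b}
drop-orders for the pieces not yet dropped (sum over which currently-grounded one goes next):
  1 to go: {4} 1  {6} 1
  2 to go: {4,6} 2  {5,6} 1
  3 to go: {4,5,6} 3
  4 to go: {3,4,5,6} 3
  5 to go: {2,3,4,5,6} 3
  if 0:e drops first: 3 orders
  if 1:b drops first: 3 orders
heap linearizations: 6

6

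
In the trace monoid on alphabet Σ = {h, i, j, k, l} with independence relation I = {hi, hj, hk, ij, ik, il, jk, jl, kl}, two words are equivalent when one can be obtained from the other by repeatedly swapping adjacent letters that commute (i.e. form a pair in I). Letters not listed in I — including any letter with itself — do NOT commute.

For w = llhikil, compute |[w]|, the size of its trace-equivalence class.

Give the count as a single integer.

105

#0=l has no predecessor
#1=l depends on [0:l]
#2=h depends on [1:l]
#3=i has no predecessor
#4=k has no predecessor
#5=i depends on [3:i]
#6=l depends on [2:h]
sources: [0:l, 3:i, 4:k]
N(rest) = Σ N(rest − s) over sources s of rest; N(one piece) = 1:
  size 1 → [4]=1  [5]=1  [6]=1
  size 2 → [2,6]=1  [3,5]=1  [4,5]=2  [4,6]=2  [5,6]=2
  size 3 → [1,2,6]=1  [2,4,6]=3  [2,5,6]=3  [3,4,5]=3  [3,5,6]=3  [4,5,6]=6
  size 4 → [0,1,2,6]=1  [1,2,4,6]=4  [1,2,5,6]=4  [2,3,5,6]=6  [2,4,5,6]=12  [3,4,5,6]=12
  size 5 → [0,1,2,4,6]=5  [0,1,2,5,6]=5  [1,2,3,5,6]=10  [1,2,4,5,6]=20  [2,3,4,5,6]=30
  first=0(l) contributes 60
  first=3(i) contributes 30
  first=4(k) contributes 15
|[w]| = 105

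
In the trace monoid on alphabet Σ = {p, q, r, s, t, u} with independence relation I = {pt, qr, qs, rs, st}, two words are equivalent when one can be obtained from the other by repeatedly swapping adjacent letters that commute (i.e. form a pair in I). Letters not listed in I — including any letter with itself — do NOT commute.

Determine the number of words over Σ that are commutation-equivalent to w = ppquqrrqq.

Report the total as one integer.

drop 0:p onto floor
drop 1:p onto {0:p}
drop 2:q onto {1:p}
drop 3:u onto {2:q}
drop 4:q onto {3:u}
drop 5:r onto {3:u}
drop 6:r onto {5:r}
drop 7:q onto {4:q}
drop 8:q onto {7:q}
ground layer = {0:p}
drop-orders for the pieces not yet dropped (sum over which currently-grounded one goes next):
  1 to go: {6} 1  {8} 1
  2 to go: {5,6} 1  {6,8} 2  {7,8} 1
  3 to go: {4,7,8} 1  {5,6,8} 3  {6,7,8} 3
  4 to go: {4,6,7,8} 4  {5,6,7,8} 6
  5 to go: {4,5,6,7,8} 10
  6 to go: {3,4,5,6,7,8} 10
  7 to go: {2,3,4,5,6,7,8} 10
  if 0:p drops first: 10 orders

10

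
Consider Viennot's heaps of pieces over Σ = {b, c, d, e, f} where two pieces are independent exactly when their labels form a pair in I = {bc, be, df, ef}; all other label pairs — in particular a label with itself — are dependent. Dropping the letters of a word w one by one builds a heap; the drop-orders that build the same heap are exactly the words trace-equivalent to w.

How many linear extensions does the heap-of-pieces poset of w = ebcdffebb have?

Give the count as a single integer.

drop 0:e onto floor
drop 1:b onto floor
drop 2:c onto {0:e}
drop 3:d onto {1:b, 2:c}
drop 4:f onto {1:b, 2:c}
drop 5:f onto {4:f}
drop 6:e onto {3:d}
drop 7:b onto {3:d, 5:f}
drop 8:b onto {7:b}
ground layer = {0:e, 1:b}
drop-orders for the pieces not yet dropped (sum over which currently-grounded one goes next):
  1 to go: {6} 1  {8} 1
  2 to go: {6,8} 2  {7,8} 1
  3 to go: {5,7,8} 1  {6,7,8} 3
  4 to go: {3,6,7,8} 3  {4,5,7,8} 1  {5,6,7,8} 4
  5 to go: {3,5,6,7,8} 7  {4,5,6,7,8} 5
  6 to go: {3,4,5,6,7,8} 12
  7 to go: {1,3,4,5,6,7,8} 12  {2,3,4,5,6,7,8} 12
  if 0:e drops first: 24 orders
  if 1:b drops first: 12 orders
heap linearizations: 36

36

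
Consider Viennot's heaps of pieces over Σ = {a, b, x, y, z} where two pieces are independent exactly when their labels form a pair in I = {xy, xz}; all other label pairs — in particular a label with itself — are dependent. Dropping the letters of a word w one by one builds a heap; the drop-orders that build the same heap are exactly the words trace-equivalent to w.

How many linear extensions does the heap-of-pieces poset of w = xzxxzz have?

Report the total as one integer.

piece 0:x — minimal
piece 1:z — minimal
piece 2:x rests on {0:x}
piece 3:x rests on {2:x}
piece 4:z rests on {1:z}
piece 5:z rests on {4:z}
minimal pieces: {0:x, 1:z}
ways to finish when only these pieces remain (= sum over removing one remaining piece with nothing left below it):
  1 left: {3}→1  {5}→1
  2 left: {2,3}→1  {3,5}→2  {4,5}→1
  3 left: {0,2,3}→1  {1,4,5}→1  {2,3,5}→3  {3,4,5}→3
  4 left: {0,2,3,5}→4  {1,3,4,5}→4  {2,3,4,5}→6
  placing 0:x first → 10 extensions
  placing 1:z first → 10 extensions
total linear extensions = 20

20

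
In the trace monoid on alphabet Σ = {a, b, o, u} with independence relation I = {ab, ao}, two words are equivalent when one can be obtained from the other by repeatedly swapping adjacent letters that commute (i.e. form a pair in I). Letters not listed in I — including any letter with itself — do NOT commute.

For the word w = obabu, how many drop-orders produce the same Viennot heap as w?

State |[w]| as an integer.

drop 0:o onto floor
drop 1:b onto {0:o}
drop 2:a onto floor
drop 3:b onto {1:b}
drop 4:u onto {2:a, 3:b}
ground layer = {0:o, 2:a}
drop-orders for the pieces not yet dropped (sum over which currently-grounded one goes next):
  1 to go: {4} 1
  2 to go: {2,4} 1  {3,4} 1
  3 to go: {1,3,4} 1  {2,3,4} 2
  if 0:o drops first: 3 orders
  if 2:a drops first: 1 orders
heap linearizations: 4

4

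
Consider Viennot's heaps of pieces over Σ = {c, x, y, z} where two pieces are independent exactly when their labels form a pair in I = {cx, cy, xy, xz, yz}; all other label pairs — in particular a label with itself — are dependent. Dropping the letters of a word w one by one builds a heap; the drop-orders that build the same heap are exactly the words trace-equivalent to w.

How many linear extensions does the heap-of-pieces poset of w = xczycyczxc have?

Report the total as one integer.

piece 0:x — minimal
piece 1:c — minimal
piece 2:z rests on {1:c}
piece 3:y — minimal
piece 4:c rests on {2:z}
piece 5:y rests on {3:y}
piece 6:c rests on {4:c}
piece 7:z rests on {6:c}
piece 8:x rests on {0:x}
piece 9:c rests on {7:z}
minimal pieces: {0:x, 1:c, 3:y}
ways to finish when only these pieces remain (= sum over removing one remaining piece with nothing left below it):
  1 left: {5}→1  {8}→1  {9}→1
  2 left: {0,8}→1  {3,5}→1  {5,8}→2  {5,9}→2  {7,9}→1  {8,9}→2
  3 left: {0,5,8}→3  {0,8,9}→3  {3,5,8}→3  {3,5,9}→3  {5,7,9}→3  {5,8,9}→6  {6,7,9}→1  {7,8,9}→3
  4 left: {0,3,5,8}→6  {0,5,8,9}→12  {0,7,8,9}→6  {3,5,7,9}→6  {3,5,8,9}→12  {4,6,7,9}→1  {5,6,7,9}→4  {5,7,8,9}→12  {6,7,8,9}→4
  5 left: {0,3,5,8,9}→30  {0,5,7,8,9}→30  {0,6,7,8,9}→10  {2,4,6,7,9}→1  {3,5,6,7,9}→10  {3,5,7,8,9}→30  {4,5,6,7,9}→5  {4,6,7,8,9}→5  {5,6,7,8,9}→20
  6 left: {0,3,5,7,8,9}→90  {0,4,6,7,8,9}→15  {0,5,6,7,8,9}→60  {1,2,4,6,7,9}→1  {2,4,5,6,7,9}→6  {2,4,6,7,8,9}→6  {3,4,5,6,7,9}→15  {3,5,6,7,8,9}→60  {4,5,6,7,8,9}→30
  7 left: {0,2,4,6,7,8,9}→21  {0,3,5,6,7,8,9}→210  {0,4,5,6,7,8,9}→105  {1,2,4,5,6,7,9}→7  {1,2,4,6,7,8,9}→7  {2,3,4,5,6,7,9}→21  {2,4,5,6,7,8,9}→42  {3,4,5,6,7,8,9}→105
  8 left: {0,1,2,4,6,7,8,9}→28  {0,2,4,5,6,7,8,9}→168  {0,3,4,5,6,7,8,9}→420  {1,2,3,4,5,6,7,9}→28  {1,2,4,5,6,7,8,9}→56  {2,3,4,5,6,7,8,9}→168
  placing 0:x first → 252 extensions
  placing 1:c first → 756 extensions
  placing 3:y first → 252 extensions
total linear extensions = 1260

1260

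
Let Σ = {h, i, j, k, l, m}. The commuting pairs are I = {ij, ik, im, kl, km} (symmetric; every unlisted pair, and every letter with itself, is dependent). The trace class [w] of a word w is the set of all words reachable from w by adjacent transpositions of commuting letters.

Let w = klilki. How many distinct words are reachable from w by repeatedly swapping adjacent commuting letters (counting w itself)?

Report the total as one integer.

15

#0=k has no predecessor
#1=l has no predecessor
#2=i depends on [1:l]
#3=l depends on [2:i]
#4=k depends on [0:k]
#5=i depends on [3:l]
sources: [0:k, 1:l]
N(rest) = Σ N(rest − s) over sources s of rest; N(one piece) = 1:
  size 1 → [4]=1  [5]=1
  size 2 → [0,4]=1  [3,5]=1  [4,5]=2
  size 3 → [0,4,5]=3  [2,3,5]=1  [3,4,5]=3
  size 4 → [0,3,4,5]=6  [1,2,3,5]=1  [2,3,4,5]=4
  first=0(k) contributes 5
  first=1(l) contributes 10
|[w]| = 15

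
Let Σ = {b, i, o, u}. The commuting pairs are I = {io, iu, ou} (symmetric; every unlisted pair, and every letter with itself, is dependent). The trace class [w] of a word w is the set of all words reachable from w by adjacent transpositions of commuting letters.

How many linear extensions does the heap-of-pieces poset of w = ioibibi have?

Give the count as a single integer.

3

0(i) covers ∅
1(o) covers ∅
2(i) covers 0:i
3(b) covers 1:o, 2:i
4(i) covers 3:b
5(b) covers 4:i
6(i) covers 5:b
floor of heap: 0:i, 1:o
completions by unplaced set U, small U first (add the entries for U minus each lowest piece of U):
  |U|=1: {6}:1
  |U|=2: {5,6}:1
  |U|=3: {4,5,6}:1
  |U|=4: {3,4,5,6}:1
  |U|=5: {1,3,4,5,6}:1  {2,3,4,5,6}:1
  start at 0(i): 2
  start at 1(o): 1
sum over floor = 3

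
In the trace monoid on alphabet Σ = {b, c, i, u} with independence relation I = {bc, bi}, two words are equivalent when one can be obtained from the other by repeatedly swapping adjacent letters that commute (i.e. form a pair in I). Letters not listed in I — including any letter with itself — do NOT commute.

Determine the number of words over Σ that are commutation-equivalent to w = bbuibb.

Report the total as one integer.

0(b) covers ∅
1(b) covers 0:b
2(u) covers 1:b
3(i) covers 2:u
4(b) covers 2:u
5(b) covers 4:b
floor of heap: 0:b
completions by unplaced set U, small U first (add the entries for U minus each lowest piece of U):
  |U|=1: {3}:1  {5}:1
  |U|=2: {3,5}:2  {4,5}:1
  |U|=3: {3,4,5}:3
  |U|=4: {2,3,4,5}:3
  start at 0(b): 3

3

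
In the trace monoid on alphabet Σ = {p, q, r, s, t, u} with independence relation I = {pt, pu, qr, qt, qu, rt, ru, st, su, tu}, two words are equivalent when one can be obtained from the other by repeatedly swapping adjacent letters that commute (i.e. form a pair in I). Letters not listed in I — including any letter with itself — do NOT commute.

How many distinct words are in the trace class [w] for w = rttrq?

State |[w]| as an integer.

30

0(r) covers ∅
1(t) covers ∅
2(t) covers 1:t
3(r) covers 0:r
4(q) covers ∅
floor of heap: 0:r, 1:t, 4:q
completions by unplaced set U, small U first (add the entries for U minus each lowest piece of U):
  |U|=1: {2}:1  {3}:1  {4}:1
  |U|=2: {0,3}:1  {1,2}:1  {2,3}:2  {2,4}:2  {3,4}:2
  |U|=3: {0,2,3}:3  {0,3,4}:3  {1,2,3}:3  {1,2,4}:3  {2,3,4}:6
  start at 0(r): 12
  start at 1(t): 12
  start at 4(q): 6
sum over floor = 30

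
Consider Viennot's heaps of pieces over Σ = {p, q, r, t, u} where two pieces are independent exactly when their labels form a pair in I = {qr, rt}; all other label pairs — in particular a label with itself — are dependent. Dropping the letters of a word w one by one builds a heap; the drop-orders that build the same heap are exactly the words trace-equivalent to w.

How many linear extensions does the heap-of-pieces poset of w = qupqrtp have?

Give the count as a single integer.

3

drop 0:q onto floor
drop 1:u onto {0:q}
drop 2:p onto {1:u}
drop 3:q onto {2:p}
drop 4:r onto {2:p}
drop 5:t onto {3:q}
drop 6:p onto {4:r, 5:t}
ground layer = {0:q}
drop-orders for the pieces not yet dropped (sum over which currently-grounded one goes next):
  1 to go: {6} 1
  2 to go: {4,6} 1  {5,6} 1
  3 to go: {3,5,6} 1  {4,5,6} 2
  4 to go: {3,4,5,6} 3
  5 to go: {2,3,4,5,6} 3
  if 0:q drops first: 3 orders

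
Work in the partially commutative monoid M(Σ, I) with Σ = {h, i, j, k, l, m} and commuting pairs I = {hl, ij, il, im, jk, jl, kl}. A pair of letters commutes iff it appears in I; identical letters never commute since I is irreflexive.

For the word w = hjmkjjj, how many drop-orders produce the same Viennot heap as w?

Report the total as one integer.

4

piece 0:h — minimal
piece 1:j rests on {0:h}
piece 2:m rests on {1:j}
piece 3:k rests on {2:m}
piece 4:j rests on {2:m}
piece 5:j rests on {4:j}
piece 6:j rests on {5:j}
minimal pieces: {0:h}
ways to finish when only these pieces remain (= sum over removing one remaining piece with nothing left below it):
  1 left: {3}→1  {6}→1
  2 left: {3,6}→2  {5,6}→1
  3 left: {3,5,6}→3  {4,5,6}→1
  4 left: {3,4,5,6}→4
  5 left: {2,3,4,5,6}→4
  placing 0:h first → 4 extensions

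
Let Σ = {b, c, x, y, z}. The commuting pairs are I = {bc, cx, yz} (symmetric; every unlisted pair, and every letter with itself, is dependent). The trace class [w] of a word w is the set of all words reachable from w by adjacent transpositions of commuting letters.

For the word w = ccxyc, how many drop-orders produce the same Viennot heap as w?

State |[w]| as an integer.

0(c) covers ∅
1(c) covers 0:c
2(x) covers ∅
3(y) covers 1:c, 2:x
4(c) covers 3:y
floor of heap: 0:c, 2:x
completions by unplaced set U, small U first (add the entries for U minus each lowest piece of U):
  |U|=1: {4}:1
  |U|=2: {3,4}:1
  |U|=3: {1,3,4}:1  {2,3,4}:1
  start at 0(c): 2
  start at 2(x): 1
sum over floor = 3

3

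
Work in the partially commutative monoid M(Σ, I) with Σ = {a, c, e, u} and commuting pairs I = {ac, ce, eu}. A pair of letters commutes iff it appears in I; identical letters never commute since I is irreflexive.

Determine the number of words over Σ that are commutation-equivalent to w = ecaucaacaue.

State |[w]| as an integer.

75

piece 0:e — minimal
piece 1:c — minimal
piece 2:a rests on {0:e}
piece 3:u rests on {1:c, 2:a}
piece 4:c rests on {3:u}
piece 5:a rests on {3:u}
piece 6:a rests on {5:a}
piece 7:c rests on {4:c}
piece 8:a rests on {6:a}
piece 9:u rests on {7:c, 8:a}
piece 10:e rests on {8:a}
minimal pieces: {0:e, 1:c}
ways to finish when only these pieces remain (= sum over removing one remaining piece with nothing left below it):
  1 left: {9}→1  {10}→1
  2 left: {7,9}→1  {9,10}→2
  3 left: {4,7,9}→1  {7,9,10}→3  {8,9,10}→2
  4 left: {4,7,9,10}→4  {6,8,9,10}→2  {7,8,9,10}→5
  5 left: {4,7,8,9,10}→9  {5,6,8,9,10}→2  {6,7,8,9,10}→7
  6 left: {4,6,7,8,9,10}→16  {5,6,7,8,9,10}→9
  7 left: {4,5,6,7,8,9,10}→25
  8 left: {3,4,5,6,7,8,9,10}→25
  9 left: {1,3,4,5,6,7,8,9,10}→25  {2,3,4,5,6,7,8,9,10}→25
  placing 0:e first → 50 extensions
  placing 1:c first → 25 extensions
total linear extensions = 75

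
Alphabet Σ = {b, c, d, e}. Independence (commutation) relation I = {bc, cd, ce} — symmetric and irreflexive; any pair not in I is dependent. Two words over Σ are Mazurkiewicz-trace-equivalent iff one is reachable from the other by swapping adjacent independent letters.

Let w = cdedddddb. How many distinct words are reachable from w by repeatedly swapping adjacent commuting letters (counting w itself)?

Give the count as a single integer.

drop 0:c onto floor
drop 1:d onto floor
drop 2:e onto {1:d}
drop 3:d onto {2:e}
drop 4:d onto {3:d}
drop 5:d onto {4:d}
drop 6:d onto {5:d}
drop 7:d onto {6:d}
drop 8:b onto {7:d}
ground layer = {0:c, 1:d}
drop-orders for the pieces not yet dropped (sum over which currently-grounded one goes next):
  1 to go: {0} 1  {8} 1
  2 to go: {0,8} 2  {7,8} 1
  3 to go: {0,7,8} 3  {6,7,8} 1
  4 to go: {0,6,7,8} 4  {5,6,7,8} 1
  5 to go: {0,5,6,7,8} 5  {4,5,6,7,8} 1
  6 to go: {0,4,5,6,7,8} 6  {3,4,5,6,7,8} 1
  7 to go: {0,3,4,5,6,7,8} 7  {2,3,4,5,6,7,8} 1
  if 0:c drops first: 1 orders
  if 1:d drops first: 8 orders
heap linearizations: 9

9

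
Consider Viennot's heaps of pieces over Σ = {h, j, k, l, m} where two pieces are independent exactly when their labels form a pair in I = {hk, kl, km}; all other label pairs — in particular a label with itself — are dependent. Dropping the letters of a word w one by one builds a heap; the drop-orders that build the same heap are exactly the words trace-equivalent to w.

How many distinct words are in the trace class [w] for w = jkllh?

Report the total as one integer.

4

drop 0:j onto floor
drop 1:k onto {0:j}
drop 2:l onto {0:j}
drop 3:l onto {2:l}
drop 4:h onto {3:l}
ground layer = {0:j}
drop-orders for the pieces not yet dropped (sum over which currently-grounded one goes next):
  1 to go: {1} 1  {4} 1
  2 to go: {1,4} 2  {3,4} 1
  3 to go: {1,3,4} 3  {2,3,4} 1
  if 0:j drops first: 4 orders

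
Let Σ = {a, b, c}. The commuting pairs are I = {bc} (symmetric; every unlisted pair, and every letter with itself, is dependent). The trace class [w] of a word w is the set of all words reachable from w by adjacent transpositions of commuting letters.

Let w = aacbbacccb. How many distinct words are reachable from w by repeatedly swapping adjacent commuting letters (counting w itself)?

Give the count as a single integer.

0(a) covers ∅
1(a) covers 0:a
2(c) covers 1:a
3(b) covers 1:a
4(b) covers 3:b
5(a) covers 2:c, 4:b
6(c) covers 5:a
7(c) covers 6:c
8(c) covers 7:c
9(b) covers 5:a
floor of heap: 0:a
completions by unplaced set U, small U first (add the entries for U minus each lowest piece of U):
  |U|=1: {8}:1  {9}:1
  |U|=2: {7,8}:1  {8,9}:2
  |U|=3: {6,7,8}:1  {7,8,9}:3
  |U|=4: {6,7,8,9}:4
  |U|=5: {5,6,7,8,9}:4
  |U|=6: {2,5,6,7,8,9}:4  {4,5,6,7,8,9}:4
  |U|=7: {2,4,5,6,7,8,9}:8  {3,4,5,6,7,8,9}:4
  |U|=8: {2,3,4,5,6,7,8,9}:12
  start at 0(a): 12

12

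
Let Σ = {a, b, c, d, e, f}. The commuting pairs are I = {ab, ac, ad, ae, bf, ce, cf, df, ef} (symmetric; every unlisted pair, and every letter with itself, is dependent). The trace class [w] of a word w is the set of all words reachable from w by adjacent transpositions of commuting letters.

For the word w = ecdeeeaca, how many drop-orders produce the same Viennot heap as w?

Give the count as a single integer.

0(e) covers ∅
1(c) covers ∅
2(d) covers 0:e, 1:c
3(e) covers 2:d
4(e) covers 3:e
5(e) covers 4:e
6(a) covers ∅
7(c) covers 2:d
8(a) covers 6:a
floor of heap: 0:e, 1:c, 6:a
completions by unplaced set U, small U first (add the entries for U minus each lowest piece of U):
  |U|=1: {5}:1  {7}:1  {8}:1
  |U|=2: {4,5}:1  {5,7}:2  {5,8}:2  {6,8}:1  {7,8}:2
  |U|=3: {3,4,5}:1  {4,5,7}:3  {4,5,8}:3  {5,6,8}:3  {5,7,8}:6  {6,7,8}:3
  |U|=4: {3,4,5,7}:4  {3,4,5,8}:4  {4,5,6,8}:6  {4,5,7,8}:12  {5,6,7,8}:12
  |U|=5: {2,3,4,5,7}:4  {3,4,5,6,8}:10  {3,4,5,7,8}:20  {4,5,6,7,8}:30
  |U|=6: {0,2,3,4,5,7}:4  {1,2,3,4,5,7}:4  {2,3,4,5,7,8}:24  {3,4,5,6,7,8}:60
  |U|=7: {0,1,2,3,4,5,7}:8  {0,2,3,4,5,7,8}:28  {1,2,3,4,5,7,8}:28  {2,3,4,5,6,7,8}:84
  start at 0(e): 112
  start at 1(c): 112
  start at 6(a): 64
sum over floor = 288

288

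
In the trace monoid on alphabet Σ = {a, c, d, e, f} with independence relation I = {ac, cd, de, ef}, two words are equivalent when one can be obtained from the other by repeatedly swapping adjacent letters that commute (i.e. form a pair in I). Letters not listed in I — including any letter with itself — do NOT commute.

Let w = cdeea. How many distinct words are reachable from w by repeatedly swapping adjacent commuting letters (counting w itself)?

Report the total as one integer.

0(c) covers ∅
1(d) covers ∅
2(e) covers 0:c
3(e) covers 2:e
4(a) covers 1:d, 3:e
floor of heap: 0:c, 1:d
completions by unplaced set U, small U first (add the entries for U minus each lowest piece of U):
  |U|=1: {4}:1
  |U|=2: {1,4}:1  {3,4}:1
  |U|=3: {1,3,4}:2  {2,3,4}:1
  start at 0(c): 3
  start at 1(d): 1
sum over floor = 4

4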